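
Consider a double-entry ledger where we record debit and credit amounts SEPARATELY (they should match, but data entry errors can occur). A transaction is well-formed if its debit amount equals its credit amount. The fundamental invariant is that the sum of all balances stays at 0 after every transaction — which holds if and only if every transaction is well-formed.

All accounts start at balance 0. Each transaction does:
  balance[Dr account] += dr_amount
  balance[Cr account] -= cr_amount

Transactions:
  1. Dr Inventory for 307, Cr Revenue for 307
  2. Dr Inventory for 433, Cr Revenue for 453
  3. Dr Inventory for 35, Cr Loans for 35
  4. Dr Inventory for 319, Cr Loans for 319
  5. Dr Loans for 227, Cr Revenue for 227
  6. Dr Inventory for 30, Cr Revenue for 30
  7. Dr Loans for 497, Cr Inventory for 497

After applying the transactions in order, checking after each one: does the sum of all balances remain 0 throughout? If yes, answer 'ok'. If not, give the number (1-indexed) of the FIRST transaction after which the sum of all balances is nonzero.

Answer: 2

Derivation:
After txn 1: dr=307 cr=307 sum_balances=0
After txn 2: dr=433 cr=453 sum_balances=-20
After txn 3: dr=35 cr=35 sum_balances=-20
After txn 4: dr=319 cr=319 sum_balances=-20
After txn 5: dr=227 cr=227 sum_balances=-20
After txn 6: dr=30 cr=30 sum_balances=-20
After txn 7: dr=497 cr=497 sum_balances=-20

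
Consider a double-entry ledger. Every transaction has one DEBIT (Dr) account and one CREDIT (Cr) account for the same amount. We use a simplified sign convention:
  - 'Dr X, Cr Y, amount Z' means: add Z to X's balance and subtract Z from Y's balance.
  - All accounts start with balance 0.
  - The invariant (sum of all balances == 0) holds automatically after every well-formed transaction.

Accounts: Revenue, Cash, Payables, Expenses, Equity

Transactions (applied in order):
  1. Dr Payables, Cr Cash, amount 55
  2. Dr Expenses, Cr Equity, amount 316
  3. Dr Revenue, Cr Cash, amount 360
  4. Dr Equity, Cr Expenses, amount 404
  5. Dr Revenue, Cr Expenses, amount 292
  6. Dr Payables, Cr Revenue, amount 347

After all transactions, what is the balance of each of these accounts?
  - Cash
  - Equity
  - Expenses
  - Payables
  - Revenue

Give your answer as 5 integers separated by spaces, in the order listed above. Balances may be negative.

After txn 1 (Dr Payables, Cr Cash, amount 55): Cash=-55 Payables=55
After txn 2 (Dr Expenses, Cr Equity, amount 316): Cash=-55 Equity=-316 Expenses=316 Payables=55
After txn 3 (Dr Revenue, Cr Cash, amount 360): Cash=-415 Equity=-316 Expenses=316 Payables=55 Revenue=360
After txn 4 (Dr Equity, Cr Expenses, amount 404): Cash=-415 Equity=88 Expenses=-88 Payables=55 Revenue=360
After txn 5 (Dr Revenue, Cr Expenses, amount 292): Cash=-415 Equity=88 Expenses=-380 Payables=55 Revenue=652
After txn 6 (Dr Payables, Cr Revenue, amount 347): Cash=-415 Equity=88 Expenses=-380 Payables=402 Revenue=305

Answer: -415 88 -380 402 305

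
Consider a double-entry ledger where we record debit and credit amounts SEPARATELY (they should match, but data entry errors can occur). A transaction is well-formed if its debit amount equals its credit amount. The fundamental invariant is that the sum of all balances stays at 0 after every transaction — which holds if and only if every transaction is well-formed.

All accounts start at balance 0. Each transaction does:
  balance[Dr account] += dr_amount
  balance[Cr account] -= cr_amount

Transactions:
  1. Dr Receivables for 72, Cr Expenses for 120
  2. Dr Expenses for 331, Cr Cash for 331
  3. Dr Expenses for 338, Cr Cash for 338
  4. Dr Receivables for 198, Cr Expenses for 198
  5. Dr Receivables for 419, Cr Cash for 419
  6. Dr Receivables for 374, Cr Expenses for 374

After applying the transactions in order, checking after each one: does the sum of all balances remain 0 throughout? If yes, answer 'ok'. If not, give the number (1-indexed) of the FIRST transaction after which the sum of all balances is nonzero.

After txn 1: dr=72 cr=120 sum_balances=-48
After txn 2: dr=331 cr=331 sum_balances=-48
After txn 3: dr=338 cr=338 sum_balances=-48
After txn 4: dr=198 cr=198 sum_balances=-48
After txn 5: dr=419 cr=419 sum_balances=-48
After txn 6: dr=374 cr=374 sum_balances=-48

Answer: 1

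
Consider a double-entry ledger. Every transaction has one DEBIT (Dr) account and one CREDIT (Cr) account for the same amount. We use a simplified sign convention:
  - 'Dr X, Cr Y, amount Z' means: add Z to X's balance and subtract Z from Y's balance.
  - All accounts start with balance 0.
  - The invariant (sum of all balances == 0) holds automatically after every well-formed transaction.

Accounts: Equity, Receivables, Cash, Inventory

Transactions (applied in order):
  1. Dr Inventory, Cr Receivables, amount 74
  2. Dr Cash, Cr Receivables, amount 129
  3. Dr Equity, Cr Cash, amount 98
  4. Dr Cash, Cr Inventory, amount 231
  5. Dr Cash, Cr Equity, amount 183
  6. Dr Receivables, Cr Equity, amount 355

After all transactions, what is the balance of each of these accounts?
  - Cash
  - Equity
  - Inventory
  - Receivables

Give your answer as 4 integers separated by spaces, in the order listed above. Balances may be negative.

After txn 1 (Dr Inventory, Cr Receivables, amount 74): Inventory=74 Receivables=-74
After txn 2 (Dr Cash, Cr Receivables, amount 129): Cash=129 Inventory=74 Receivables=-203
After txn 3 (Dr Equity, Cr Cash, amount 98): Cash=31 Equity=98 Inventory=74 Receivables=-203
After txn 4 (Dr Cash, Cr Inventory, amount 231): Cash=262 Equity=98 Inventory=-157 Receivables=-203
After txn 5 (Dr Cash, Cr Equity, amount 183): Cash=445 Equity=-85 Inventory=-157 Receivables=-203
After txn 6 (Dr Receivables, Cr Equity, amount 355): Cash=445 Equity=-440 Inventory=-157 Receivables=152

Answer: 445 -440 -157 152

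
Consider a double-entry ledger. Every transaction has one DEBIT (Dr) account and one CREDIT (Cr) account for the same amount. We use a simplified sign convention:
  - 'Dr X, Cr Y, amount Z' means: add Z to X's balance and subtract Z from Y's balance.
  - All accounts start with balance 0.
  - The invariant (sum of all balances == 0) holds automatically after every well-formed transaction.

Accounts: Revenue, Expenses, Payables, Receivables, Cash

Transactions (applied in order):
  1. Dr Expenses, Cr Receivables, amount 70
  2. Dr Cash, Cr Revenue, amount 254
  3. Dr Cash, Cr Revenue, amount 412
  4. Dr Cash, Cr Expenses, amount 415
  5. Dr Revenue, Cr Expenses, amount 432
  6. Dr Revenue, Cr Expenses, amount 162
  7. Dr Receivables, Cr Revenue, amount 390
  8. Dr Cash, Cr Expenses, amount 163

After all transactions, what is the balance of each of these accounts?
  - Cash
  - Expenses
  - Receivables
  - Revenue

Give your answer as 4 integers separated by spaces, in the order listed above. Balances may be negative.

After txn 1 (Dr Expenses, Cr Receivables, amount 70): Expenses=70 Receivables=-70
After txn 2 (Dr Cash, Cr Revenue, amount 254): Cash=254 Expenses=70 Receivables=-70 Revenue=-254
After txn 3 (Dr Cash, Cr Revenue, amount 412): Cash=666 Expenses=70 Receivables=-70 Revenue=-666
After txn 4 (Dr Cash, Cr Expenses, amount 415): Cash=1081 Expenses=-345 Receivables=-70 Revenue=-666
After txn 5 (Dr Revenue, Cr Expenses, amount 432): Cash=1081 Expenses=-777 Receivables=-70 Revenue=-234
After txn 6 (Dr Revenue, Cr Expenses, amount 162): Cash=1081 Expenses=-939 Receivables=-70 Revenue=-72
After txn 7 (Dr Receivables, Cr Revenue, amount 390): Cash=1081 Expenses=-939 Receivables=320 Revenue=-462
After txn 8 (Dr Cash, Cr Expenses, amount 163): Cash=1244 Expenses=-1102 Receivables=320 Revenue=-462

Answer: 1244 -1102 320 -462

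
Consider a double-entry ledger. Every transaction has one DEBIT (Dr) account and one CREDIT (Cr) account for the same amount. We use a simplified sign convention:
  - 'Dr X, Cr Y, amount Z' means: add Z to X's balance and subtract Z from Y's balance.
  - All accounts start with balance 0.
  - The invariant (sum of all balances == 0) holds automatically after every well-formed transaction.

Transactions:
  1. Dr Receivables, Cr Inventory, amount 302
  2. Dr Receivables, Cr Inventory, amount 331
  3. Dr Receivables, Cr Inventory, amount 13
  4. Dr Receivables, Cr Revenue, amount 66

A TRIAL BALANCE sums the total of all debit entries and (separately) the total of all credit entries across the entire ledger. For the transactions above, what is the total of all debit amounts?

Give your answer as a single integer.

Answer: 712

Derivation:
Txn 1: debit+=302
Txn 2: debit+=331
Txn 3: debit+=13
Txn 4: debit+=66
Total debits = 712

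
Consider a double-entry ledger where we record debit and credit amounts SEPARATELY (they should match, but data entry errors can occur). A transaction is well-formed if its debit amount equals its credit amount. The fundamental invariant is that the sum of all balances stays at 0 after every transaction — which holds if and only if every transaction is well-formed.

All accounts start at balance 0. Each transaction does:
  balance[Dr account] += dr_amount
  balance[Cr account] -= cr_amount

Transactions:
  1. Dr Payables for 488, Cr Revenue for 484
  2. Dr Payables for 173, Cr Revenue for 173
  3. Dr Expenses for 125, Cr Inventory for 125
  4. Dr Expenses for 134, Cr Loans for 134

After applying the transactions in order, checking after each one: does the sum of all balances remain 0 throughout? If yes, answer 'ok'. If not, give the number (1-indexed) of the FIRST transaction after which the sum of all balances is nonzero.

Answer: 1

Derivation:
After txn 1: dr=488 cr=484 sum_balances=4
After txn 2: dr=173 cr=173 sum_balances=4
After txn 3: dr=125 cr=125 sum_balances=4
After txn 4: dr=134 cr=134 sum_balances=4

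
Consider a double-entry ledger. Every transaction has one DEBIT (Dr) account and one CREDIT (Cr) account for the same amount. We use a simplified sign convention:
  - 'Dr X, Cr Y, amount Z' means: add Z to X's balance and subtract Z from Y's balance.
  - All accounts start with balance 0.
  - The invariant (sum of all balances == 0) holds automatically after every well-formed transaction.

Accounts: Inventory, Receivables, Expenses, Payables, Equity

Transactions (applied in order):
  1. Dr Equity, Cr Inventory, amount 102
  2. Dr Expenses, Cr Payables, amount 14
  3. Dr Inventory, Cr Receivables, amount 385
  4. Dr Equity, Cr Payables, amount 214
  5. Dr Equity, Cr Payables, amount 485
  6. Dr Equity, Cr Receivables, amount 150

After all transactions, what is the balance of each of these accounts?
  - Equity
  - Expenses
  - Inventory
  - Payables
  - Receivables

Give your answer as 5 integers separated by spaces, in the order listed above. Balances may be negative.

Answer: 951 14 283 -713 -535

Derivation:
After txn 1 (Dr Equity, Cr Inventory, amount 102): Equity=102 Inventory=-102
After txn 2 (Dr Expenses, Cr Payables, amount 14): Equity=102 Expenses=14 Inventory=-102 Payables=-14
After txn 3 (Dr Inventory, Cr Receivables, amount 385): Equity=102 Expenses=14 Inventory=283 Payables=-14 Receivables=-385
After txn 4 (Dr Equity, Cr Payables, amount 214): Equity=316 Expenses=14 Inventory=283 Payables=-228 Receivables=-385
After txn 5 (Dr Equity, Cr Payables, amount 485): Equity=801 Expenses=14 Inventory=283 Payables=-713 Receivables=-385
After txn 6 (Dr Equity, Cr Receivables, amount 150): Equity=951 Expenses=14 Inventory=283 Payables=-713 Receivables=-535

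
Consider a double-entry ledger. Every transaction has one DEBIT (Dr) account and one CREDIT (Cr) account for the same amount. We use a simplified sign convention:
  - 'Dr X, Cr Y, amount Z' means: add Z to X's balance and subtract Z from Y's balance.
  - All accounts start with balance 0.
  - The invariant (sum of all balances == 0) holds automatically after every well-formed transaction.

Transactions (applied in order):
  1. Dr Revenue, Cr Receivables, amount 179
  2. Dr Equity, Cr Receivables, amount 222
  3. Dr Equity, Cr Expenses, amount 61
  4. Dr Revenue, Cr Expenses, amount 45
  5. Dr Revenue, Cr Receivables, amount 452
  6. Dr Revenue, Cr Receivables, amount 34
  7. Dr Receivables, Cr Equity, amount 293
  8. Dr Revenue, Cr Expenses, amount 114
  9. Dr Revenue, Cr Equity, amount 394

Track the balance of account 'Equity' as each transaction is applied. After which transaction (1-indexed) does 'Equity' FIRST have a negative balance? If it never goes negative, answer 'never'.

Answer: 7

Derivation:
After txn 1: Equity=0
After txn 2: Equity=222
After txn 3: Equity=283
After txn 4: Equity=283
After txn 5: Equity=283
After txn 6: Equity=283
After txn 7: Equity=-10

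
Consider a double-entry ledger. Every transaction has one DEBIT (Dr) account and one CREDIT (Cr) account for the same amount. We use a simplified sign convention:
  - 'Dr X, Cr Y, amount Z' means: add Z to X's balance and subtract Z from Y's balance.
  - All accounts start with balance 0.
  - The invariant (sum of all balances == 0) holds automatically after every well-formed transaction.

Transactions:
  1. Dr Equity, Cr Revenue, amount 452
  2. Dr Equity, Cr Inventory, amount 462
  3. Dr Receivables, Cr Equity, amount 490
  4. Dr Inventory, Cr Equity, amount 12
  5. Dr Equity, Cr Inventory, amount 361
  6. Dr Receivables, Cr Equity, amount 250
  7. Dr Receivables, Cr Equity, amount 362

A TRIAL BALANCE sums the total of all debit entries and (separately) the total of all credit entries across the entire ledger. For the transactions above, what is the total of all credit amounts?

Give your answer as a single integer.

Txn 1: credit+=452
Txn 2: credit+=462
Txn 3: credit+=490
Txn 4: credit+=12
Txn 5: credit+=361
Txn 6: credit+=250
Txn 7: credit+=362
Total credits = 2389

Answer: 2389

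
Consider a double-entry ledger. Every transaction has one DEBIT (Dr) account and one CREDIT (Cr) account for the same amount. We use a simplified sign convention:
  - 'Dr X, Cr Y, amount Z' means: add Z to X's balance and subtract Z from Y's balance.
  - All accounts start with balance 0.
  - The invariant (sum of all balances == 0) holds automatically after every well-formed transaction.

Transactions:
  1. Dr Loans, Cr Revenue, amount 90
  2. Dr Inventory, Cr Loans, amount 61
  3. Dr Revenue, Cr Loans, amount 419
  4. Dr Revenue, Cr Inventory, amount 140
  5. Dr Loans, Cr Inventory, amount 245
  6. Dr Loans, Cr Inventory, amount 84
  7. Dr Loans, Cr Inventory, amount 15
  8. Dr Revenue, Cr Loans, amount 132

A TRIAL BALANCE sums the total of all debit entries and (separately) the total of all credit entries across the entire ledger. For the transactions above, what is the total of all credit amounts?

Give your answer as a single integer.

Txn 1: credit+=90
Txn 2: credit+=61
Txn 3: credit+=419
Txn 4: credit+=140
Txn 5: credit+=245
Txn 6: credit+=84
Txn 7: credit+=15
Txn 8: credit+=132
Total credits = 1186

Answer: 1186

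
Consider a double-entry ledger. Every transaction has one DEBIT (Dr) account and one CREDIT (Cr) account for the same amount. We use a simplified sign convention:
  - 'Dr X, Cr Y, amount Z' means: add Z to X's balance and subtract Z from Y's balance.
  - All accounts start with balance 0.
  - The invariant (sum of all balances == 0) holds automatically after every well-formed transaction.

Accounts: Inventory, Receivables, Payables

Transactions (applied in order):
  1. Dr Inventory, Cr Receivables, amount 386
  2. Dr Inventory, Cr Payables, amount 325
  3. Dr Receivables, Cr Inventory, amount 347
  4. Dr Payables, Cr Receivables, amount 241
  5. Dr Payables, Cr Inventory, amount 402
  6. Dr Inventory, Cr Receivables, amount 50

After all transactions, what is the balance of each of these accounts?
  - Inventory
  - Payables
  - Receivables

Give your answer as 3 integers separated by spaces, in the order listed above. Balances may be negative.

Answer: 12 318 -330

Derivation:
After txn 1 (Dr Inventory, Cr Receivables, amount 386): Inventory=386 Receivables=-386
After txn 2 (Dr Inventory, Cr Payables, amount 325): Inventory=711 Payables=-325 Receivables=-386
After txn 3 (Dr Receivables, Cr Inventory, amount 347): Inventory=364 Payables=-325 Receivables=-39
After txn 4 (Dr Payables, Cr Receivables, amount 241): Inventory=364 Payables=-84 Receivables=-280
After txn 5 (Dr Payables, Cr Inventory, amount 402): Inventory=-38 Payables=318 Receivables=-280
After txn 6 (Dr Inventory, Cr Receivables, amount 50): Inventory=12 Payables=318 Receivables=-330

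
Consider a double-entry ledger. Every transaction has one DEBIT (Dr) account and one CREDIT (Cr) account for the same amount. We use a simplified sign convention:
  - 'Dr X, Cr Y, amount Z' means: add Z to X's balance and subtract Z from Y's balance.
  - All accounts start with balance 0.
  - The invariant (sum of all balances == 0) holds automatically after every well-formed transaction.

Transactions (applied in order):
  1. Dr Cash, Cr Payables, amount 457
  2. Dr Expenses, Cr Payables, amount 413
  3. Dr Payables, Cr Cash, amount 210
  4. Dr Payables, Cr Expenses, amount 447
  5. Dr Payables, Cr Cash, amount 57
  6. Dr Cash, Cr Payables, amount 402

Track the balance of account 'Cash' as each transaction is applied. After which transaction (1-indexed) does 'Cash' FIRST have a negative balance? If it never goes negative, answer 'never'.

After txn 1: Cash=457
After txn 2: Cash=457
After txn 3: Cash=247
After txn 4: Cash=247
After txn 5: Cash=190
After txn 6: Cash=592

Answer: never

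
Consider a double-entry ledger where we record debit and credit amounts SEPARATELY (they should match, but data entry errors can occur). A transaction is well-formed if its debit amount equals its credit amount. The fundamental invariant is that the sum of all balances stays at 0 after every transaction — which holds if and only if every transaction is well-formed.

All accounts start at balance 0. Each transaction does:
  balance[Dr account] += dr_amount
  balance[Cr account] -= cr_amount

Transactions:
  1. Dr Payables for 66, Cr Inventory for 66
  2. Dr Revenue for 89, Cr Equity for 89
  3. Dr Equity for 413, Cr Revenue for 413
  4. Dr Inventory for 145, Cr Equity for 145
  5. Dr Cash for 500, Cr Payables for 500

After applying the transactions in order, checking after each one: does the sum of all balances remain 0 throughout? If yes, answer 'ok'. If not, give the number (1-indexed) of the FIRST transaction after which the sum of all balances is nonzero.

After txn 1: dr=66 cr=66 sum_balances=0
After txn 2: dr=89 cr=89 sum_balances=0
After txn 3: dr=413 cr=413 sum_balances=0
After txn 4: dr=145 cr=145 sum_balances=0
After txn 5: dr=500 cr=500 sum_balances=0

Answer: ok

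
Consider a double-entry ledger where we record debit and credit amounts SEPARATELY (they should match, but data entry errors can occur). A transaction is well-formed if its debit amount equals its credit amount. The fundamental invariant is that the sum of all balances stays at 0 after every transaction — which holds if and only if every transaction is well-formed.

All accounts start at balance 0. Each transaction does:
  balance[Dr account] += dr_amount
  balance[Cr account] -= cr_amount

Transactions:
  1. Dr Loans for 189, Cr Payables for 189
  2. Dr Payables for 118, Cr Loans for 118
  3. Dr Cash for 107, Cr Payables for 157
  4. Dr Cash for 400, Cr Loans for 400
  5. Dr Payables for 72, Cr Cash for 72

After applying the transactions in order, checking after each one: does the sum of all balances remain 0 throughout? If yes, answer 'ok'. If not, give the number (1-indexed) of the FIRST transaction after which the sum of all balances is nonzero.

After txn 1: dr=189 cr=189 sum_balances=0
After txn 2: dr=118 cr=118 sum_balances=0
After txn 3: dr=107 cr=157 sum_balances=-50
After txn 4: dr=400 cr=400 sum_balances=-50
After txn 5: dr=72 cr=72 sum_balances=-50

Answer: 3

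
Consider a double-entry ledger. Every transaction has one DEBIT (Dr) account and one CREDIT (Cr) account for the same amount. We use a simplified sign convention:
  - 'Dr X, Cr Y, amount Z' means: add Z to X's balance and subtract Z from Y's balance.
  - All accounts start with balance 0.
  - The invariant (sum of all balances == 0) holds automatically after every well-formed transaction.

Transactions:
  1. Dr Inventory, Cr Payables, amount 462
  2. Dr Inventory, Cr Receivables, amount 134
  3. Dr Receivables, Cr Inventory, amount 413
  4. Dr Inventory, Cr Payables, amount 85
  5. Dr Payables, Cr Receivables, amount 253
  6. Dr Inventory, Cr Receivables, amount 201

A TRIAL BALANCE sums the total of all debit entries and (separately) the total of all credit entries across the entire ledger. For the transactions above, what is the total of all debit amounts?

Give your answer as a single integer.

Txn 1: debit+=462
Txn 2: debit+=134
Txn 3: debit+=413
Txn 4: debit+=85
Txn 5: debit+=253
Txn 6: debit+=201
Total debits = 1548

Answer: 1548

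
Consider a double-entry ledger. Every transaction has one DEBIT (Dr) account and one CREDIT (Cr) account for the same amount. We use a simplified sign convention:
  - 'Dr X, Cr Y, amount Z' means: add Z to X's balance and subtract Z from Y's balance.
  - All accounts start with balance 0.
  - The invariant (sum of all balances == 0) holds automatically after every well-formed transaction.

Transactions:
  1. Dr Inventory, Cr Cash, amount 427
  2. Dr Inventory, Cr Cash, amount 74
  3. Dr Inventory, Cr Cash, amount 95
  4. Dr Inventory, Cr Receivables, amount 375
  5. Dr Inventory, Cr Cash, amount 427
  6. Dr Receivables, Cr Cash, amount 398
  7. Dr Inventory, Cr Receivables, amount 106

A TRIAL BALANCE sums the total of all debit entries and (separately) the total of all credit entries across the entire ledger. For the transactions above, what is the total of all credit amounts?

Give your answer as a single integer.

Answer: 1902

Derivation:
Txn 1: credit+=427
Txn 2: credit+=74
Txn 3: credit+=95
Txn 4: credit+=375
Txn 5: credit+=427
Txn 6: credit+=398
Txn 7: credit+=106
Total credits = 1902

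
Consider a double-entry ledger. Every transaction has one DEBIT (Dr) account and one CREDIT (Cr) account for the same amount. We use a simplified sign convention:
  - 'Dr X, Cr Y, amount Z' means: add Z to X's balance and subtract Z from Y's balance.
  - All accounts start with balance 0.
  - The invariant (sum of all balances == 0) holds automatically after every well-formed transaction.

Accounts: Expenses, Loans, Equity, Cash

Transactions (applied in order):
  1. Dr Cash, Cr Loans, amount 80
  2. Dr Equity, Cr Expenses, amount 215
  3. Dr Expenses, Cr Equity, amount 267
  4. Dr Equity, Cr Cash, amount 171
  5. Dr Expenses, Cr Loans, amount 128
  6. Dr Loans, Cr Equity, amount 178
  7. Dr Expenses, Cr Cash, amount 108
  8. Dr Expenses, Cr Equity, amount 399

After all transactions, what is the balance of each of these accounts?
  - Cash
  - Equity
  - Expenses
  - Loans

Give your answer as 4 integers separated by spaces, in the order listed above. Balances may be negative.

After txn 1 (Dr Cash, Cr Loans, amount 80): Cash=80 Loans=-80
After txn 2 (Dr Equity, Cr Expenses, amount 215): Cash=80 Equity=215 Expenses=-215 Loans=-80
After txn 3 (Dr Expenses, Cr Equity, amount 267): Cash=80 Equity=-52 Expenses=52 Loans=-80
After txn 4 (Dr Equity, Cr Cash, amount 171): Cash=-91 Equity=119 Expenses=52 Loans=-80
After txn 5 (Dr Expenses, Cr Loans, amount 128): Cash=-91 Equity=119 Expenses=180 Loans=-208
After txn 6 (Dr Loans, Cr Equity, amount 178): Cash=-91 Equity=-59 Expenses=180 Loans=-30
After txn 7 (Dr Expenses, Cr Cash, amount 108): Cash=-199 Equity=-59 Expenses=288 Loans=-30
After txn 8 (Dr Expenses, Cr Equity, amount 399): Cash=-199 Equity=-458 Expenses=687 Loans=-30

Answer: -199 -458 687 -30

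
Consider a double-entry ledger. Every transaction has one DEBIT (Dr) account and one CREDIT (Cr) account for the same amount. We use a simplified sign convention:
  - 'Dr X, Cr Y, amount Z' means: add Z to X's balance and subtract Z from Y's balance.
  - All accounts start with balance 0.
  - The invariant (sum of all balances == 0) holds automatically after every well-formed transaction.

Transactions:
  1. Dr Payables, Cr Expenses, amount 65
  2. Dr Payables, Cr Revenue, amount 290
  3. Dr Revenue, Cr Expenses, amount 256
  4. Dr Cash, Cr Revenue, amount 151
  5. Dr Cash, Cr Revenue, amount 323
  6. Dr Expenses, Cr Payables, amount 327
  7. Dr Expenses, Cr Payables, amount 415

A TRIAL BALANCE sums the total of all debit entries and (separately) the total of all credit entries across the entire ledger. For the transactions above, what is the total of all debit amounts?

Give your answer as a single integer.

Answer: 1827

Derivation:
Txn 1: debit+=65
Txn 2: debit+=290
Txn 3: debit+=256
Txn 4: debit+=151
Txn 5: debit+=323
Txn 6: debit+=327
Txn 7: debit+=415
Total debits = 1827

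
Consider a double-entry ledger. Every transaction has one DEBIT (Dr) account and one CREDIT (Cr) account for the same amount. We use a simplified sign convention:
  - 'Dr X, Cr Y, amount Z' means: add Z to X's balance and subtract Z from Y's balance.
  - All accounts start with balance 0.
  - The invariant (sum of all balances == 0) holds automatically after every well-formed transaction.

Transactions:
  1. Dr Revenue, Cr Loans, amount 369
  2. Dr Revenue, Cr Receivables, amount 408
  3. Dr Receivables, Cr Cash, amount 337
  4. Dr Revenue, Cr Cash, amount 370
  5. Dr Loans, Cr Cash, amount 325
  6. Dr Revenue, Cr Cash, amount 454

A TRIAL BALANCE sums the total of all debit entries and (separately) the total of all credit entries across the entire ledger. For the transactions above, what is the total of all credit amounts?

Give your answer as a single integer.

Answer: 2263

Derivation:
Txn 1: credit+=369
Txn 2: credit+=408
Txn 3: credit+=337
Txn 4: credit+=370
Txn 5: credit+=325
Txn 6: credit+=454
Total credits = 2263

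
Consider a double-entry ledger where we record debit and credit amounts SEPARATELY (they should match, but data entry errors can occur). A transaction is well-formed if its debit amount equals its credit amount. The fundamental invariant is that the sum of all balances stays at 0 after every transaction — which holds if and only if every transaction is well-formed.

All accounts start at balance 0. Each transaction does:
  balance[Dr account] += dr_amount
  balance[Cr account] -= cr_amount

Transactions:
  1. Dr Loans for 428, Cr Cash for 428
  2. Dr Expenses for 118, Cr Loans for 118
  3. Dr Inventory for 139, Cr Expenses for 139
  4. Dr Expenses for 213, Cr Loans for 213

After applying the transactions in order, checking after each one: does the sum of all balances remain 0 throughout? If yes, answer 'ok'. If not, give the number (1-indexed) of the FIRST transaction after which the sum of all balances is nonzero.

After txn 1: dr=428 cr=428 sum_balances=0
After txn 2: dr=118 cr=118 sum_balances=0
After txn 3: dr=139 cr=139 sum_balances=0
After txn 4: dr=213 cr=213 sum_balances=0

Answer: ok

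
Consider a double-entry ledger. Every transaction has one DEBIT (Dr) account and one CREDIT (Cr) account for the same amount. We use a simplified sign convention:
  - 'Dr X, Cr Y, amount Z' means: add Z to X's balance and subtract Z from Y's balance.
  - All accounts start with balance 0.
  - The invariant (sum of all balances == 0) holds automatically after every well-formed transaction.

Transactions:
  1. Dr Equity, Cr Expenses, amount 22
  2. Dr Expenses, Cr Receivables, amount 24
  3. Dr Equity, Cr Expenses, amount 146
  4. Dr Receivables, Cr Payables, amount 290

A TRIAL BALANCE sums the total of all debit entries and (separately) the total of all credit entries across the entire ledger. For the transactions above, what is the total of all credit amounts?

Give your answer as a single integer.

Txn 1: credit+=22
Txn 2: credit+=24
Txn 3: credit+=146
Txn 4: credit+=290
Total credits = 482

Answer: 482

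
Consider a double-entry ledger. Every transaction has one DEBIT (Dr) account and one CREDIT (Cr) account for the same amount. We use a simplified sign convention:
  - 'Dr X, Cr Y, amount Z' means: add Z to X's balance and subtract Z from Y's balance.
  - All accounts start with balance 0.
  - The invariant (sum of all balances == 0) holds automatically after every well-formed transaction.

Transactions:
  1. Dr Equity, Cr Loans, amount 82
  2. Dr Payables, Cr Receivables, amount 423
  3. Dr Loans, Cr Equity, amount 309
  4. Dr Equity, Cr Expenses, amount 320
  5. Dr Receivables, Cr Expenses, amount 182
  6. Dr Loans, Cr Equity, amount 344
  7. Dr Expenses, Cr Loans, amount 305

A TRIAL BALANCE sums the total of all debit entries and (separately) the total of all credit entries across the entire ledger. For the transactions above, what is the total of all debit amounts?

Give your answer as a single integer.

Txn 1: debit+=82
Txn 2: debit+=423
Txn 3: debit+=309
Txn 4: debit+=320
Txn 5: debit+=182
Txn 6: debit+=344
Txn 7: debit+=305
Total debits = 1965

Answer: 1965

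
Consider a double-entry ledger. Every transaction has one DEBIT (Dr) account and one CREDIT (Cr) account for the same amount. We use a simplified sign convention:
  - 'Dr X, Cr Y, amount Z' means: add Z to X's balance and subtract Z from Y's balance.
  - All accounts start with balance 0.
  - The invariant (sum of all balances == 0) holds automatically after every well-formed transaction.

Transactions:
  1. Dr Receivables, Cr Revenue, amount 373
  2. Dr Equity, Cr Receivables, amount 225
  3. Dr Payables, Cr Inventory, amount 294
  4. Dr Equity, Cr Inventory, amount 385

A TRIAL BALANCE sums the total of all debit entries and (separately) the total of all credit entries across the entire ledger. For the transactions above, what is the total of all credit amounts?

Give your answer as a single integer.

Txn 1: credit+=373
Txn 2: credit+=225
Txn 3: credit+=294
Txn 4: credit+=385
Total credits = 1277

Answer: 1277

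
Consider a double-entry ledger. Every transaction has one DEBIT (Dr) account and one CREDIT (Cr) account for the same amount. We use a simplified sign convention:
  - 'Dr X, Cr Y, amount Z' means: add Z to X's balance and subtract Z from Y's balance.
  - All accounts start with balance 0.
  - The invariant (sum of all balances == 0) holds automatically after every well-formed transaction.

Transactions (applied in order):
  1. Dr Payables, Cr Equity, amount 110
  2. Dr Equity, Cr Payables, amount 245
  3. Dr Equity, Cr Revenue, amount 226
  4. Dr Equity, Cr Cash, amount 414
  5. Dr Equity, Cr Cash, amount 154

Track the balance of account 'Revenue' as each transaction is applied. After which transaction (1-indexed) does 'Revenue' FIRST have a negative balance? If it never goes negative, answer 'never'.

After txn 1: Revenue=0
After txn 2: Revenue=0
After txn 3: Revenue=-226

Answer: 3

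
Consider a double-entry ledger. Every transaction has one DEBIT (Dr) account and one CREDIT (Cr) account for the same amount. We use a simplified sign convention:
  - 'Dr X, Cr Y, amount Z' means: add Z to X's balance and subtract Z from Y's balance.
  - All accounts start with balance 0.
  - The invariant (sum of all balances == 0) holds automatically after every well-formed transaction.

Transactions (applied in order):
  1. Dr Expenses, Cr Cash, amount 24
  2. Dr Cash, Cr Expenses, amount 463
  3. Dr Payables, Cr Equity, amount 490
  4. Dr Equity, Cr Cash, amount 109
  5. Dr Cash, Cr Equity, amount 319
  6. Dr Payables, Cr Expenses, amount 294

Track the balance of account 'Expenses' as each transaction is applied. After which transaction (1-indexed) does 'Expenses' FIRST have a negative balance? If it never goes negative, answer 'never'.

Answer: 2

Derivation:
After txn 1: Expenses=24
After txn 2: Expenses=-439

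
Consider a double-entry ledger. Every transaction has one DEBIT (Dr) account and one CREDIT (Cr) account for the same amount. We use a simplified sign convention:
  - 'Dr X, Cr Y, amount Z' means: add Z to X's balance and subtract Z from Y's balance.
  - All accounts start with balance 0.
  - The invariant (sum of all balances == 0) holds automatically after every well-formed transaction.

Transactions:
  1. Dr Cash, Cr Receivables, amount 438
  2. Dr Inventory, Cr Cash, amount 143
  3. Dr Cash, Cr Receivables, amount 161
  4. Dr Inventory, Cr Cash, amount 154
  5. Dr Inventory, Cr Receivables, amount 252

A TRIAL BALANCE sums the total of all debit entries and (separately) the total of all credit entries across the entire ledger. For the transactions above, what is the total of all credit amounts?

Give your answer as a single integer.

Txn 1: credit+=438
Txn 2: credit+=143
Txn 3: credit+=161
Txn 4: credit+=154
Txn 5: credit+=252
Total credits = 1148

Answer: 1148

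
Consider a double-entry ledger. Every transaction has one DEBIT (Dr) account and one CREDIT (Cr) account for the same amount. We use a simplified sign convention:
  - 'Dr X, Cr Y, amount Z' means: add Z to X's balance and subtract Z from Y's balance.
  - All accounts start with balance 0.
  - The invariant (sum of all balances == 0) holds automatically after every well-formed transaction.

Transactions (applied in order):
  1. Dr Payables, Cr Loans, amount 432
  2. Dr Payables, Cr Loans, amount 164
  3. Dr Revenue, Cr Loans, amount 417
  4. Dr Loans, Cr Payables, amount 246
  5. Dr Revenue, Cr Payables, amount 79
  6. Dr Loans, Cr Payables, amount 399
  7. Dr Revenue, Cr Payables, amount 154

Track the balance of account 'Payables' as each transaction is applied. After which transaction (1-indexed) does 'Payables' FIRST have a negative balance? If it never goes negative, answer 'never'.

Answer: 6

Derivation:
After txn 1: Payables=432
After txn 2: Payables=596
After txn 3: Payables=596
After txn 4: Payables=350
After txn 5: Payables=271
After txn 6: Payables=-128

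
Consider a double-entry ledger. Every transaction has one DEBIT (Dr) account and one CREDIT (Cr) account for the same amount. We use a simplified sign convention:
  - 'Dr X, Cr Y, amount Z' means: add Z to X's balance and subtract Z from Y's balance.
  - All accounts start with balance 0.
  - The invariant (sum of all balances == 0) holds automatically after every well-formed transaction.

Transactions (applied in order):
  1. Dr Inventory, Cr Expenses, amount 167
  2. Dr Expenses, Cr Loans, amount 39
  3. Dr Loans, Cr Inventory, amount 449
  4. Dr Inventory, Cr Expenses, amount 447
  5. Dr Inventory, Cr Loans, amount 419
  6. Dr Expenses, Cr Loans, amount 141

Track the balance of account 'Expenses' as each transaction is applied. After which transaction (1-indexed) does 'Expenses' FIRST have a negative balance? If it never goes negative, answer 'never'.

Answer: 1

Derivation:
After txn 1: Expenses=-167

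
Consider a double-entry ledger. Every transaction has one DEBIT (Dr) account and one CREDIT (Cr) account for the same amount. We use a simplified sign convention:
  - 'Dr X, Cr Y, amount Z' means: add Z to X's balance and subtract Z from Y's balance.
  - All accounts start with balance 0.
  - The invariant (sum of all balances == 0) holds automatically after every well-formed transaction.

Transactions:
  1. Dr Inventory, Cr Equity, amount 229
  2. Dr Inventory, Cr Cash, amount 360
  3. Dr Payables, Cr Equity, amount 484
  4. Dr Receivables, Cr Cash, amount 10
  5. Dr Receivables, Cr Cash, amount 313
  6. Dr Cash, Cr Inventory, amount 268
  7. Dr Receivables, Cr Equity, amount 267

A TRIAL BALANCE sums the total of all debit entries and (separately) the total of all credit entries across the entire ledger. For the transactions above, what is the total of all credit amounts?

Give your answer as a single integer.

Answer: 1931

Derivation:
Txn 1: credit+=229
Txn 2: credit+=360
Txn 3: credit+=484
Txn 4: credit+=10
Txn 5: credit+=313
Txn 6: credit+=268
Txn 7: credit+=267
Total credits = 1931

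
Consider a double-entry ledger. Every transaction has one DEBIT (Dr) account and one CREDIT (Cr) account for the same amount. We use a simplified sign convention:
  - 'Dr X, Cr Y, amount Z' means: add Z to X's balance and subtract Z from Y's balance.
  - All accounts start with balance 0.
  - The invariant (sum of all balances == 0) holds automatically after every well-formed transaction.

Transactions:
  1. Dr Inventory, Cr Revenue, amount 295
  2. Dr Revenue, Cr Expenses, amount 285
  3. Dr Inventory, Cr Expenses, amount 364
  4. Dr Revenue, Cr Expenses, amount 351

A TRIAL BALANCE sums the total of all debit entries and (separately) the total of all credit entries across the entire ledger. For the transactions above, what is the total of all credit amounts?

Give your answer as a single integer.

Txn 1: credit+=295
Txn 2: credit+=285
Txn 3: credit+=364
Txn 4: credit+=351
Total credits = 1295

Answer: 1295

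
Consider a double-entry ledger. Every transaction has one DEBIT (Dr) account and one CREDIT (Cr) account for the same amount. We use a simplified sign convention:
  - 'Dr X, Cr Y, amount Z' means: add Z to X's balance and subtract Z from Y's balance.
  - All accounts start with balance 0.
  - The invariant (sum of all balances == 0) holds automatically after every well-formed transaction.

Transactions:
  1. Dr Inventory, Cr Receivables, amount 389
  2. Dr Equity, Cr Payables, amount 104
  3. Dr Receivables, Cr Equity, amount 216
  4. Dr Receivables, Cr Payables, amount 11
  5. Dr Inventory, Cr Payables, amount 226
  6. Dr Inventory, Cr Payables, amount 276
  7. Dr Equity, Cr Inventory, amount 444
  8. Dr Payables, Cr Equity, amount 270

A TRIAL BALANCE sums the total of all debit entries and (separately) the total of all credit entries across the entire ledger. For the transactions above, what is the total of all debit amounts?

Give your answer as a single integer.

Answer: 1936

Derivation:
Txn 1: debit+=389
Txn 2: debit+=104
Txn 3: debit+=216
Txn 4: debit+=11
Txn 5: debit+=226
Txn 6: debit+=276
Txn 7: debit+=444
Txn 8: debit+=270
Total debits = 1936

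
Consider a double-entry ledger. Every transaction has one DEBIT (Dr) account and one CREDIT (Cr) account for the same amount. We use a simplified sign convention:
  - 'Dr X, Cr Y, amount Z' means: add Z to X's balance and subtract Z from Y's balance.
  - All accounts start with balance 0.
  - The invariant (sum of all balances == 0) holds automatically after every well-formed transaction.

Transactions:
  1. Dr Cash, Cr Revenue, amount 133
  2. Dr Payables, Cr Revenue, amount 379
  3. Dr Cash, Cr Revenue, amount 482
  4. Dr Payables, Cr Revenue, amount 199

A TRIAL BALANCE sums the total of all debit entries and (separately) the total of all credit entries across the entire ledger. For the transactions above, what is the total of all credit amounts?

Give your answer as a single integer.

Txn 1: credit+=133
Txn 2: credit+=379
Txn 3: credit+=482
Txn 4: credit+=199
Total credits = 1193

Answer: 1193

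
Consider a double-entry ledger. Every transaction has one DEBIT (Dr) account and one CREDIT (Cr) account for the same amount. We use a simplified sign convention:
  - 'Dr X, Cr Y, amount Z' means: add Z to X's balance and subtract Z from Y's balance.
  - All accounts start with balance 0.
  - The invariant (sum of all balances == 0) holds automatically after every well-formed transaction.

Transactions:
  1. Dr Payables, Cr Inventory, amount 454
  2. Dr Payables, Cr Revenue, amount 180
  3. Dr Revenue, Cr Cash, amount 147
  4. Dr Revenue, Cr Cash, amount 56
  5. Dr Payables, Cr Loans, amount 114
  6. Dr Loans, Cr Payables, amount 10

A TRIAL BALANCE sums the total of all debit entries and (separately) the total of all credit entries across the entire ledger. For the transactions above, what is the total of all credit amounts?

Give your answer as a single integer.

Answer: 961

Derivation:
Txn 1: credit+=454
Txn 2: credit+=180
Txn 3: credit+=147
Txn 4: credit+=56
Txn 5: credit+=114
Txn 6: credit+=10
Total credits = 961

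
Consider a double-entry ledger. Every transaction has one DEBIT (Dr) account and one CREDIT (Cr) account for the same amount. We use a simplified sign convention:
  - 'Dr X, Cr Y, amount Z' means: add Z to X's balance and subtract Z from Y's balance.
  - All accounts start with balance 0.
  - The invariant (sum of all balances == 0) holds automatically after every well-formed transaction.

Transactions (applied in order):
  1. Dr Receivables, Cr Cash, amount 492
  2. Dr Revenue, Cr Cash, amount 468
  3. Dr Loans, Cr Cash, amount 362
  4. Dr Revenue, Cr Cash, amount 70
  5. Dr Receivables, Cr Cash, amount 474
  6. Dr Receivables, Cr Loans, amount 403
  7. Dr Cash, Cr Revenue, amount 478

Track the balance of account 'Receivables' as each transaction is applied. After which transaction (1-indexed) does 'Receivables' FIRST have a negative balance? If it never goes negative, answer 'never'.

Answer: never

Derivation:
After txn 1: Receivables=492
After txn 2: Receivables=492
After txn 3: Receivables=492
After txn 4: Receivables=492
After txn 5: Receivables=966
After txn 6: Receivables=1369
After txn 7: Receivables=1369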